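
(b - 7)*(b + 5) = b^2 - 2*b - 35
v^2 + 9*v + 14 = (v + 2)*(v + 7)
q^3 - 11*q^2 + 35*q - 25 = (q - 5)^2*(q - 1)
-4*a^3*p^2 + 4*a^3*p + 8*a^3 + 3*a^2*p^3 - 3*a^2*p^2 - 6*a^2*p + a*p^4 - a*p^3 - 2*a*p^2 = (-a + p)*(4*a + p)*(p - 2)*(a*p + a)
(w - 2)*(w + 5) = w^2 + 3*w - 10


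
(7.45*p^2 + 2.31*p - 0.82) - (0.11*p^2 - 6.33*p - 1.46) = 7.34*p^2 + 8.64*p + 0.64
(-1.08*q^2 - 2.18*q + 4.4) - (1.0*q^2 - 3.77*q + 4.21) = -2.08*q^2 + 1.59*q + 0.19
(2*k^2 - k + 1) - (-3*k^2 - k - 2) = 5*k^2 + 3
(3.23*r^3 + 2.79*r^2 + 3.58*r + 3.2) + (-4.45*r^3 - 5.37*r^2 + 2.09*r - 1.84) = -1.22*r^3 - 2.58*r^2 + 5.67*r + 1.36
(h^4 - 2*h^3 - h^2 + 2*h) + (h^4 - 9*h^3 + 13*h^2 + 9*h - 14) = 2*h^4 - 11*h^3 + 12*h^2 + 11*h - 14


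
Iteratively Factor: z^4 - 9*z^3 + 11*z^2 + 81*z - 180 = (z - 4)*(z^3 - 5*z^2 - 9*z + 45) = (z - 5)*(z - 4)*(z^2 - 9) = (z - 5)*(z - 4)*(z + 3)*(z - 3)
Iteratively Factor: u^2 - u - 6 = (u + 2)*(u - 3)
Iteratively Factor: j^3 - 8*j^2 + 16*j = (j)*(j^2 - 8*j + 16) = j*(j - 4)*(j - 4)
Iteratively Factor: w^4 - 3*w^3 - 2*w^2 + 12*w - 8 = (w - 2)*(w^3 - w^2 - 4*w + 4) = (w - 2)^2*(w^2 + w - 2) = (w - 2)^2*(w + 2)*(w - 1)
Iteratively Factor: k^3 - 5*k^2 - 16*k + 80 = (k - 5)*(k^2 - 16) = (k - 5)*(k - 4)*(k + 4)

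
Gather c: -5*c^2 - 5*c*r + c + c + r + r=-5*c^2 + c*(2 - 5*r) + 2*r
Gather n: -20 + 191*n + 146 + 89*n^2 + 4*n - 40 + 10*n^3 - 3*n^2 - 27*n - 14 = 10*n^3 + 86*n^2 + 168*n + 72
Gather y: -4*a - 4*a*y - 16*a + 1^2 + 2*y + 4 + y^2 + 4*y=-20*a + y^2 + y*(6 - 4*a) + 5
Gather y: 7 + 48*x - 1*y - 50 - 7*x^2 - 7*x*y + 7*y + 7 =-7*x^2 + 48*x + y*(6 - 7*x) - 36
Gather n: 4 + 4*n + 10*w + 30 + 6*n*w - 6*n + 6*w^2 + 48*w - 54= n*(6*w - 2) + 6*w^2 + 58*w - 20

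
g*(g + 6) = g^2 + 6*g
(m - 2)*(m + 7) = m^2 + 5*m - 14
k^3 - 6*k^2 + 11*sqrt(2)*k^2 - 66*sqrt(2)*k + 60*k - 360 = (k - 6)*(k + 5*sqrt(2))*(k + 6*sqrt(2))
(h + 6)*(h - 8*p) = h^2 - 8*h*p + 6*h - 48*p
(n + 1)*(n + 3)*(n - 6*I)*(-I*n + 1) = -I*n^4 - 5*n^3 - 4*I*n^3 - 20*n^2 - 9*I*n^2 - 15*n - 24*I*n - 18*I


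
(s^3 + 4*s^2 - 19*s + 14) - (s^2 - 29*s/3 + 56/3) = s^3 + 3*s^2 - 28*s/3 - 14/3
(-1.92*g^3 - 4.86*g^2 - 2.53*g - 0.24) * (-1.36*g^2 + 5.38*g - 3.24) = 2.6112*g^5 - 3.72*g^4 - 16.4852*g^3 + 2.4614*g^2 + 6.906*g + 0.7776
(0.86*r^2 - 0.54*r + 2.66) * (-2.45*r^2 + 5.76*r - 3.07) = -2.107*r^4 + 6.2766*r^3 - 12.2676*r^2 + 16.9794*r - 8.1662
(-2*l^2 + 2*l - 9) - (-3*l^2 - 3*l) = l^2 + 5*l - 9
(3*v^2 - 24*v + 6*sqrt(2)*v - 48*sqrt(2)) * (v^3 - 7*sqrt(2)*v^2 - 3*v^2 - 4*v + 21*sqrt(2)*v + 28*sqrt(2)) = 3*v^5 - 33*v^4 - 15*sqrt(2)*v^4 - 24*v^3 + 165*sqrt(2)*v^3 - 300*sqrt(2)*v^2 + 1020*v^2 - 1680*v - 480*sqrt(2)*v - 2688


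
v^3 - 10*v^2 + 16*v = v*(v - 8)*(v - 2)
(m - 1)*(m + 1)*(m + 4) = m^3 + 4*m^2 - m - 4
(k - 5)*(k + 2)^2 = k^3 - k^2 - 16*k - 20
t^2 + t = t*(t + 1)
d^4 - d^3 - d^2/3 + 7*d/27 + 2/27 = (d - 1)*(d - 2/3)*(d + 1/3)^2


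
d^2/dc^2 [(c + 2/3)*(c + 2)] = 2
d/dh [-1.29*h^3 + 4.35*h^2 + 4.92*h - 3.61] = -3.87*h^2 + 8.7*h + 4.92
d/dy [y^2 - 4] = 2*y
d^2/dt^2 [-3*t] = 0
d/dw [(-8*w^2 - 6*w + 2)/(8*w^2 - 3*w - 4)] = 2*(36*w^2 + 16*w + 15)/(64*w^4 - 48*w^3 - 55*w^2 + 24*w + 16)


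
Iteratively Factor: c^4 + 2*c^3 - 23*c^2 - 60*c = (c + 3)*(c^3 - c^2 - 20*c) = c*(c + 3)*(c^2 - c - 20) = c*(c - 5)*(c + 3)*(c + 4)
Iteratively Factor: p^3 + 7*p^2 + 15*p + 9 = (p + 3)*(p^2 + 4*p + 3) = (p + 3)^2*(p + 1)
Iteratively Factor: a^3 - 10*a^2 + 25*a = (a - 5)*(a^2 - 5*a) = a*(a - 5)*(a - 5)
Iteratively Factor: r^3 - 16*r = (r + 4)*(r^2 - 4*r) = r*(r + 4)*(r - 4)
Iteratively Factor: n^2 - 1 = (n - 1)*(n + 1)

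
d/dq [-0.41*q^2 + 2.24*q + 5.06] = 2.24 - 0.82*q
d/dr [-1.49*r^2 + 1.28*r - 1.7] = 1.28 - 2.98*r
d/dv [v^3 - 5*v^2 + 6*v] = 3*v^2 - 10*v + 6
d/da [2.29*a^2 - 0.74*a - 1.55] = 4.58*a - 0.74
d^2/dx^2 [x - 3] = 0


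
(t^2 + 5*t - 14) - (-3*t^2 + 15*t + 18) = 4*t^2 - 10*t - 32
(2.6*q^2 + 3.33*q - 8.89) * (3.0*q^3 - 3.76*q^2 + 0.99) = 7.8*q^5 + 0.214*q^4 - 39.1908*q^3 + 36.0004*q^2 + 3.2967*q - 8.8011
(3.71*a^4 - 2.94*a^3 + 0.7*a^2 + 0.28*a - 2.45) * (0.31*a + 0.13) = 1.1501*a^5 - 0.4291*a^4 - 0.1652*a^3 + 0.1778*a^2 - 0.7231*a - 0.3185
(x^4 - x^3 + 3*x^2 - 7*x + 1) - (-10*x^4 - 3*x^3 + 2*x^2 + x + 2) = 11*x^4 + 2*x^3 + x^2 - 8*x - 1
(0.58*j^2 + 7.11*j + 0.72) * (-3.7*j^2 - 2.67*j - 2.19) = -2.146*j^4 - 27.8556*j^3 - 22.9179*j^2 - 17.4933*j - 1.5768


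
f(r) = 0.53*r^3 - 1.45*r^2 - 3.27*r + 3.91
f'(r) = 1.59*r^2 - 2.9*r - 3.27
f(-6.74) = -202.20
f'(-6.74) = 88.51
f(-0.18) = 4.45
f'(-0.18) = -2.70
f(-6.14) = -153.36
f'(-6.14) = 74.48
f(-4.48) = -58.20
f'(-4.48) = 41.63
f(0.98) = -0.19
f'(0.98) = -4.58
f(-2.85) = -10.82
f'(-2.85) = 17.91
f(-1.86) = 1.57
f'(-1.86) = 7.62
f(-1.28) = 4.61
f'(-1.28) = 3.05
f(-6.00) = -143.15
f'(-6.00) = 71.37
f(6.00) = 46.57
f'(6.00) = 36.57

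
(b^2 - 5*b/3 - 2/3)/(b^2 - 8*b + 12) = (b + 1/3)/(b - 6)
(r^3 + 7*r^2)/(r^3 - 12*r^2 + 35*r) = r*(r + 7)/(r^2 - 12*r + 35)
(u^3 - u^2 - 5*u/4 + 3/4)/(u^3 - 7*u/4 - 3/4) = (2*u - 1)/(2*u + 1)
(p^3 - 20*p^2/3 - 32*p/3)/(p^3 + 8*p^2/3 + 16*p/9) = 3*(p - 8)/(3*p + 4)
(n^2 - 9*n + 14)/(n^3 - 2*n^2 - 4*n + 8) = (n - 7)/(n^2 - 4)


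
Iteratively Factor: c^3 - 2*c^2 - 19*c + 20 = (c - 1)*(c^2 - c - 20) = (c - 5)*(c - 1)*(c + 4)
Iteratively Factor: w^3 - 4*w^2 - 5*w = (w - 5)*(w^2 + w) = w*(w - 5)*(w + 1)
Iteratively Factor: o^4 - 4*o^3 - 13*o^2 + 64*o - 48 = (o - 3)*(o^3 - o^2 - 16*o + 16) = (o - 3)*(o + 4)*(o^2 - 5*o + 4) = (o - 3)*(o - 1)*(o + 4)*(o - 4)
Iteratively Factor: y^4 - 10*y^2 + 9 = (y - 1)*(y^3 + y^2 - 9*y - 9) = (y - 1)*(y + 3)*(y^2 - 2*y - 3) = (y - 3)*(y - 1)*(y + 3)*(y + 1)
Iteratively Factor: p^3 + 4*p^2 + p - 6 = (p + 2)*(p^2 + 2*p - 3) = (p - 1)*(p + 2)*(p + 3)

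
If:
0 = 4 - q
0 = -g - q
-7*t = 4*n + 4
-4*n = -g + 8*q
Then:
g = -4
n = -9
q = 4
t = 32/7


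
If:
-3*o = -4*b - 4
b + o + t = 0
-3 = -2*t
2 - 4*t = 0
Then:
No Solution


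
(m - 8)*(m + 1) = m^2 - 7*m - 8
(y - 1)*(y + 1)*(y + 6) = y^3 + 6*y^2 - y - 6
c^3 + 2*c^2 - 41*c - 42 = (c - 6)*(c + 1)*(c + 7)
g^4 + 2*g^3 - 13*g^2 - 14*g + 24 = (g - 3)*(g - 1)*(g + 2)*(g + 4)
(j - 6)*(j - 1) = j^2 - 7*j + 6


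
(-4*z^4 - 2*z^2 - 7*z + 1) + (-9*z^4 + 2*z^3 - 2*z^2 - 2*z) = -13*z^4 + 2*z^3 - 4*z^2 - 9*z + 1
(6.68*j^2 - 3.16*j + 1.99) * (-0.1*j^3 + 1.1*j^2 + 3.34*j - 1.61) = -0.668*j^5 + 7.664*j^4 + 18.6362*j^3 - 19.1202*j^2 + 11.7342*j - 3.2039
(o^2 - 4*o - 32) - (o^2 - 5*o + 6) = o - 38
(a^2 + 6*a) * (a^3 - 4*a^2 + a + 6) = a^5 + 2*a^4 - 23*a^3 + 12*a^2 + 36*a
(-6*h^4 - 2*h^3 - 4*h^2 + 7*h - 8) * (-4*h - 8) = 24*h^5 + 56*h^4 + 32*h^3 + 4*h^2 - 24*h + 64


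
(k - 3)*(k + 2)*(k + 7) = k^3 + 6*k^2 - 13*k - 42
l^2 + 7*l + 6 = (l + 1)*(l + 6)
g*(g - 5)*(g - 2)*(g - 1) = g^4 - 8*g^3 + 17*g^2 - 10*g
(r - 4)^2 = r^2 - 8*r + 16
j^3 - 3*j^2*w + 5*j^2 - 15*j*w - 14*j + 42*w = (j - 2)*(j + 7)*(j - 3*w)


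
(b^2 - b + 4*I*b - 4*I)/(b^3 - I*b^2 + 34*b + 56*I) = (b - 1)/(b^2 - 5*I*b + 14)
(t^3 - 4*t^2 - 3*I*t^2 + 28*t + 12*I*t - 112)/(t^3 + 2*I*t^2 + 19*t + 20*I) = (t^3 + t^2*(-4 - 3*I) + t*(28 + 12*I) - 112)/(t^3 + 2*I*t^2 + 19*t + 20*I)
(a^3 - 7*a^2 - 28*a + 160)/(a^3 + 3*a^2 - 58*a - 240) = (a - 4)/(a + 6)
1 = 1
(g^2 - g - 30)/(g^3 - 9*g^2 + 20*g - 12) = (g + 5)/(g^2 - 3*g + 2)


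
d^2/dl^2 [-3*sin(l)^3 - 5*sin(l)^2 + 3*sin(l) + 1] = 27*sin(l)^3 + 20*sin(l)^2 - 21*sin(l) - 10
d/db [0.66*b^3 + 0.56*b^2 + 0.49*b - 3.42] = 1.98*b^2 + 1.12*b + 0.49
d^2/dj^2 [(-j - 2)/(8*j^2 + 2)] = 4*(-16*j^2*(j + 2) + (3*j + 2)*(4*j^2 + 1))/(4*j^2 + 1)^3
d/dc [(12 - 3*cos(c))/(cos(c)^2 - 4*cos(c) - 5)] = 3*(sin(c)^2 + 8*cos(c) - 22)*sin(c)/(sin(c)^2 + 4*cos(c) + 4)^2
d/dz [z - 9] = 1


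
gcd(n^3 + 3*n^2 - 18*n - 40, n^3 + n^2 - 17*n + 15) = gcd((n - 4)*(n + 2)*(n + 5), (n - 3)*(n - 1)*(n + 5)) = n + 5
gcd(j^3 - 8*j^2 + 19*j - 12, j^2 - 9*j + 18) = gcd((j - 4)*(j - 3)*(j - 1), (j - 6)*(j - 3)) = j - 3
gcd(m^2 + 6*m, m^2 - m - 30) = 1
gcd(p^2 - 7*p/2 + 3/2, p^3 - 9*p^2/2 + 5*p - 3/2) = p^2 - 7*p/2 + 3/2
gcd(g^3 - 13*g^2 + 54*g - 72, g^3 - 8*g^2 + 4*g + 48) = g^2 - 10*g + 24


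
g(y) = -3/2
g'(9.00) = 0.00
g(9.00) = -1.50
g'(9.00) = 0.00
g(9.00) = -1.50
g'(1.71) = 0.00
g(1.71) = -1.50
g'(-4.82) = 0.00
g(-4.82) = -1.50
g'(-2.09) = 0.00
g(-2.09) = -1.50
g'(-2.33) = 0.00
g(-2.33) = -1.50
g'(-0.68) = 0.00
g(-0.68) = -1.50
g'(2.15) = 0.00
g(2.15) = -1.50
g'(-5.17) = 0.00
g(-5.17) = -1.50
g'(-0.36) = 0.00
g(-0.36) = -1.50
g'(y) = 0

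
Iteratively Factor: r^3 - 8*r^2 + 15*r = (r)*(r^2 - 8*r + 15) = r*(r - 5)*(r - 3)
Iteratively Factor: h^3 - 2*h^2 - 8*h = (h - 4)*(h^2 + 2*h) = (h - 4)*(h + 2)*(h)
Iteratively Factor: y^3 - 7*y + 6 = (y + 3)*(y^2 - 3*y + 2) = (y - 1)*(y + 3)*(y - 2)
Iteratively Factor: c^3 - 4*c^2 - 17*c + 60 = (c - 5)*(c^2 + c - 12) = (c - 5)*(c + 4)*(c - 3)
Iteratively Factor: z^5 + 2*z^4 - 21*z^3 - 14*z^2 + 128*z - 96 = (z + 4)*(z^4 - 2*z^3 - 13*z^2 + 38*z - 24) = (z - 3)*(z + 4)*(z^3 + z^2 - 10*z + 8) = (z - 3)*(z - 1)*(z + 4)*(z^2 + 2*z - 8) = (z - 3)*(z - 2)*(z - 1)*(z + 4)*(z + 4)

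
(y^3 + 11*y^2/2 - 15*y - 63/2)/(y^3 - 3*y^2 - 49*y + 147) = (y + 3/2)/(y - 7)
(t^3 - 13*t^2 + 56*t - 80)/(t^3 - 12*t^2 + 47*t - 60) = (t - 4)/(t - 3)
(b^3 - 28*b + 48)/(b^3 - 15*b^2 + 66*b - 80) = (b^2 + 2*b - 24)/(b^2 - 13*b + 40)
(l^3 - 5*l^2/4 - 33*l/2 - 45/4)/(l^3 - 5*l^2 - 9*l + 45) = (l + 3/4)/(l - 3)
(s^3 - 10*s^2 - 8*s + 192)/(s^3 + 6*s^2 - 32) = (s^2 - 14*s + 48)/(s^2 + 2*s - 8)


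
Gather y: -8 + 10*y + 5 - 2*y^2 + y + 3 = -2*y^2 + 11*y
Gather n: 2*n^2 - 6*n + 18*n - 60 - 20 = 2*n^2 + 12*n - 80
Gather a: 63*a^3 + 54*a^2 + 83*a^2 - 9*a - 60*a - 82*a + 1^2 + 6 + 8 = 63*a^3 + 137*a^2 - 151*a + 15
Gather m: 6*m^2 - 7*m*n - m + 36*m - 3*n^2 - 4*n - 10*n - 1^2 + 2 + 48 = 6*m^2 + m*(35 - 7*n) - 3*n^2 - 14*n + 49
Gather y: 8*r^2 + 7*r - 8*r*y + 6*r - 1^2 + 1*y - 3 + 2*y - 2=8*r^2 + 13*r + y*(3 - 8*r) - 6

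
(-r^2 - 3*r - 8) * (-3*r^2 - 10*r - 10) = 3*r^4 + 19*r^3 + 64*r^2 + 110*r + 80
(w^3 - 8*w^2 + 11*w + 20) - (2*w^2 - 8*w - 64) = w^3 - 10*w^2 + 19*w + 84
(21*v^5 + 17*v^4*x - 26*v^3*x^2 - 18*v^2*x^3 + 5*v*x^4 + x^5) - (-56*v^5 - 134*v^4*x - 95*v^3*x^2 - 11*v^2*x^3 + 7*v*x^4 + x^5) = 77*v^5 + 151*v^4*x + 69*v^3*x^2 - 7*v^2*x^3 - 2*v*x^4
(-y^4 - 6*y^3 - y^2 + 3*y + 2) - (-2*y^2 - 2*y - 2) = -y^4 - 6*y^3 + y^2 + 5*y + 4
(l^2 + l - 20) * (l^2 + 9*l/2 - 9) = l^4 + 11*l^3/2 - 49*l^2/2 - 99*l + 180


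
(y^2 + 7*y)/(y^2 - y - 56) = y/(y - 8)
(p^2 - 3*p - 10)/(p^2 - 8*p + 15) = (p + 2)/(p - 3)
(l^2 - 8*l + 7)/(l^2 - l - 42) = (l - 1)/(l + 6)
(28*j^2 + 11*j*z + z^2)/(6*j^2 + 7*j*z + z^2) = (28*j^2 + 11*j*z + z^2)/(6*j^2 + 7*j*z + z^2)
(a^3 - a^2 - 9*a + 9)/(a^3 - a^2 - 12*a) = (a^2 - 4*a + 3)/(a*(a - 4))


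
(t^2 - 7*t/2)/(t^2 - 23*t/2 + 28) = t/(t - 8)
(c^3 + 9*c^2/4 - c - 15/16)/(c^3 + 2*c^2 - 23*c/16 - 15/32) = 2*(2*c + 1)/(4*c + 1)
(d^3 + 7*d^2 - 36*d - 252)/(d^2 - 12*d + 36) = (d^2 + 13*d + 42)/(d - 6)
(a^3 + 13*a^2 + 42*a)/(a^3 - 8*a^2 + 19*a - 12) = a*(a^2 + 13*a + 42)/(a^3 - 8*a^2 + 19*a - 12)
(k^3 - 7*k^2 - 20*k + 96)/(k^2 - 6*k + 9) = (k^2 - 4*k - 32)/(k - 3)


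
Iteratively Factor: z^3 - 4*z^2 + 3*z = (z - 1)*(z^2 - 3*z) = z*(z - 1)*(z - 3)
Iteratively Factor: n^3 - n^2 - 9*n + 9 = (n + 3)*(n^2 - 4*n + 3) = (n - 3)*(n + 3)*(n - 1)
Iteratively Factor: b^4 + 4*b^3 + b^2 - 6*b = (b + 2)*(b^3 + 2*b^2 - 3*b) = (b + 2)*(b + 3)*(b^2 - b) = b*(b + 2)*(b + 3)*(b - 1)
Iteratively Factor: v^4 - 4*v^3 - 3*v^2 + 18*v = (v - 3)*(v^3 - v^2 - 6*v) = (v - 3)^2*(v^2 + 2*v) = v*(v - 3)^2*(v + 2)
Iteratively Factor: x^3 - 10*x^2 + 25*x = (x)*(x^2 - 10*x + 25) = x*(x - 5)*(x - 5)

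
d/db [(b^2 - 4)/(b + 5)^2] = 10*b/(b + 5)^3 + 8/(b + 5)^3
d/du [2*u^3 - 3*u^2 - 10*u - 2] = 6*u^2 - 6*u - 10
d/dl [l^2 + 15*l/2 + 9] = 2*l + 15/2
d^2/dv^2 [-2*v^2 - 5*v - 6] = -4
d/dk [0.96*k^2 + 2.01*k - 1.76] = 1.92*k + 2.01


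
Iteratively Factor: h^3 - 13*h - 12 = (h + 1)*(h^2 - h - 12) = (h + 1)*(h + 3)*(h - 4)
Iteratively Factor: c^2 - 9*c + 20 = (c - 5)*(c - 4)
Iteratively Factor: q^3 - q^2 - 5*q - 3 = (q + 1)*(q^2 - 2*q - 3) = (q - 3)*(q + 1)*(q + 1)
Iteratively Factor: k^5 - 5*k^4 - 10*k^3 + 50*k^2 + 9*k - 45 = (k + 1)*(k^4 - 6*k^3 - 4*k^2 + 54*k - 45) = (k + 1)*(k + 3)*(k^3 - 9*k^2 + 23*k - 15) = (k - 5)*(k + 1)*(k + 3)*(k^2 - 4*k + 3) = (k - 5)*(k - 1)*(k + 1)*(k + 3)*(k - 3)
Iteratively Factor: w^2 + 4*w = (w)*(w + 4)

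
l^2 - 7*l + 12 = (l - 4)*(l - 3)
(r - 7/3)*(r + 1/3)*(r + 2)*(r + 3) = r^4 + 3*r^3 - 43*r^2/9 - 143*r/9 - 14/3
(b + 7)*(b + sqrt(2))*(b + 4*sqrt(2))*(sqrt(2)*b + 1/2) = sqrt(2)*b^4 + 7*sqrt(2)*b^3 + 21*b^3/2 + 21*sqrt(2)*b^2/2 + 147*b^2/2 + 4*b + 147*sqrt(2)*b/2 + 28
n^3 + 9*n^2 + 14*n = n*(n + 2)*(n + 7)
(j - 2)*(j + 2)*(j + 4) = j^3 + 4*j^2 - 4*j - 16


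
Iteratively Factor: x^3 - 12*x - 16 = (x - 4)*(x^2 + 4*x + 4) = (x - 4)*(x + 2)*(x + 2)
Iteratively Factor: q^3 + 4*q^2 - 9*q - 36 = (q + 3)*(q^2 + q - 12) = (q + 3)*(q + 4)*(q - 3)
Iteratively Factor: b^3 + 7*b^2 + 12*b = (b + 3)*(b^2 + 4*b) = (b + 3)*(b + 4)*(b)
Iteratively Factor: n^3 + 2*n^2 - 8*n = (n + 4)*(n^2 - 2*n) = n*(n + 4)*(n - 2)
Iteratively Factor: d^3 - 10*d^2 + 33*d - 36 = (d - 3)*(d^2 - 7*d + 12) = (d - 3)^2*(d - 4)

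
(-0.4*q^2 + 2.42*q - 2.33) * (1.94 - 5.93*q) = 2.372*q^3 - 15.1266*q^2 + 18.5117*q - 4.5202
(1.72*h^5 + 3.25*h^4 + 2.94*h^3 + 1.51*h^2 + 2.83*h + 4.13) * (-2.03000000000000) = -3.4916*h^5 - 6.5975*h^4 - 5.9682*h^3 - 3.0653*h^2 - 5.7449*h - 8.3839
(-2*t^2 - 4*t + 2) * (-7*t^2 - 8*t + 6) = 14*t^4 + 44*t^3 + 6*t^2 - 40*t + 12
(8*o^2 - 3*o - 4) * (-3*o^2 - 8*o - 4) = -24*o^4 - 55*o^3 + 4*o^2 + 44*o + 16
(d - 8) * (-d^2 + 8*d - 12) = -d^3 + 16*d^2 - 76*d + 96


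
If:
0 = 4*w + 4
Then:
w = -1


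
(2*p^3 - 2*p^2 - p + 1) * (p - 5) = 2*p^4 - 12*p^3 + 9*p^2 + 6*p - 5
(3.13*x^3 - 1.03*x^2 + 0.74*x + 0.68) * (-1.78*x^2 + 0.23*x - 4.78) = -5.5714*x^5 + 2.5533*x^4 - 16.5155*x^3 + 3.8832*x^2 - 3.3808*x - 3.2504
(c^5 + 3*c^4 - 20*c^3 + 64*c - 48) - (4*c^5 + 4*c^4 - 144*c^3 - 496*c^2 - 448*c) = -3*c^5 - c^4 + 124*c^3 + 496*c^2 + 512*c - 48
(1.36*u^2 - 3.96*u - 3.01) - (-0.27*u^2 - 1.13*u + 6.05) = 1.63*u^2 - 2.83*u - 9.06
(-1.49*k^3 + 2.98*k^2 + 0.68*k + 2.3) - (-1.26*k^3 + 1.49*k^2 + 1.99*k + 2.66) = -0.23*k^3 + 1.49*k^2 - 1.31*k - 0.36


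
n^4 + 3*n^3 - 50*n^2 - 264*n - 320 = (n - 8)*(n + 2)*(n + 4)*(n + 5)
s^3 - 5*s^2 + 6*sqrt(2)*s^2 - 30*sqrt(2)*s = s*(s - 5)*(s + 6*sqrt(2))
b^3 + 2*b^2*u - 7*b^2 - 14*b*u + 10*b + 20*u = (b - 5)*(b - 2)*(b + 2*u)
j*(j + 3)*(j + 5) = j^3 + 8*j^2 + 15*j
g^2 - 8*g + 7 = (g - 7)*(g - 1)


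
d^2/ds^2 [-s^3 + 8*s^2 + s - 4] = 16 - 6*s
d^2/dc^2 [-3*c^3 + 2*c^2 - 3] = 4 - 18*c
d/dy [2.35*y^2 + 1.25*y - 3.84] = 4.7*y + 1.25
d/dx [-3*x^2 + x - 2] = 1 - 6*x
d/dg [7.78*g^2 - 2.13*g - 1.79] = 15.56*g - 2.13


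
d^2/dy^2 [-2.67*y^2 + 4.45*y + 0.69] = -5.34000000000000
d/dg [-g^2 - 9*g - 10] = -2*g - 9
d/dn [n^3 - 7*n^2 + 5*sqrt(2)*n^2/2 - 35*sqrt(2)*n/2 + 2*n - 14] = 3*n^2 - 14*n + 5*sqrt(2)*n - 35*sqrt(2)/2 + 2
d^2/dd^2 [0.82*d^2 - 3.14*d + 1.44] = 1.64000000000000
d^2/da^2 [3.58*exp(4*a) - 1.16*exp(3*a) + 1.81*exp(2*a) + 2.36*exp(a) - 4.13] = (57.28*exp(3*a) - 10.44*exp(2*a) + 7.24*exp(a) + 2.36)*exp(a)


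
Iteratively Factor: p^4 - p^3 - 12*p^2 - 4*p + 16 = (p + 2)*(p^3 - 3*p^2 - 6*p + 8) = (p + 2)^2*(p^2 - 5*p + 4) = (p - 1)*(p + 2)^2*(p - 4)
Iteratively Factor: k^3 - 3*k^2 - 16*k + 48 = (k - 4)*(k^2 + k - 12) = (k - 4)*(k - 3)*(k + 4)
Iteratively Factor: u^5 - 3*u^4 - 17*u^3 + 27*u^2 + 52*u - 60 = (u - 1)*(u^4 - 2*u^3 - 19*u^2 + 8*u + 60) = (u - 1)*(u + 3)*(u^3 - 5*u^2 - 4*u + 20) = (u - 2)*(u - 1)*(u + 3)*(u^2 - 3*u - 10) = (u - 5)*(u - 2)*(u - 1)*(u + 3)*(u + 2)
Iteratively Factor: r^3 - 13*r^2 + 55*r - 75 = (r - 5)*(r^2 - 8*r + 15) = (r - 5)*(r - 3)*(r - 5)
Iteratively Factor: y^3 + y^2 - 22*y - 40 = (y + 2)*(y^2 - y - 20) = (y + 2)*(y + 4)*(y - 5)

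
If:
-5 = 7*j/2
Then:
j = -10/7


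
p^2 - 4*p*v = p*(p - 4*v)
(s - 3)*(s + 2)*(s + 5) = s^3 + 4*s^2 - 11*s - 30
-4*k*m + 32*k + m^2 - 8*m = (-4*k + m)*(m - 8)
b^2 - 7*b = b*(b - 7)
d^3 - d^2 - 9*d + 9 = (d - 3)*(d - 1)*(d + 3)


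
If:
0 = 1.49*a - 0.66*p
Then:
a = 0.442953020134228*p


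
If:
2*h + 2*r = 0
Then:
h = -r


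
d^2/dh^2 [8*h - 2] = 0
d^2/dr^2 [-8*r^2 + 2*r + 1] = -16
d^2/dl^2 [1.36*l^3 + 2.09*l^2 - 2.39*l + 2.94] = 8.16*l + 4.18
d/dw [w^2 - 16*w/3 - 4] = 2*w - 16/3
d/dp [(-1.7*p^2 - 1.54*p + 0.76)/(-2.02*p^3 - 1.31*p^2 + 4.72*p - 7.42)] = (-3.434*p^4 - 6.2216*p^3 - 5.4358*p^2 + 27.2192*p + 7.8396)/(4.0804*p^6 + 5.2924*p^5 - 17.3527*p^4 + 17.6104*p^3 + 41.7188*p^2 - 70.0448*p + 55.0564)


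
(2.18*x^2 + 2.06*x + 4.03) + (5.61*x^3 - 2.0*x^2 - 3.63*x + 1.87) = 5.61*x^3 + 0.18*x^2 - 1.57*x + 5.9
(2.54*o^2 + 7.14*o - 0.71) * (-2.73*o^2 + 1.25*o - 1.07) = -6.9342*o^4 - 16.3172*o^3 + 8.1455*o^2 - 8.5273*o + 0.7597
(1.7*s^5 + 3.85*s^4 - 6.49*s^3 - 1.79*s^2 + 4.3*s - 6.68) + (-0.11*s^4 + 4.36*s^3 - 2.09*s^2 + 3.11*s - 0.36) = 1.7*s^5 + 3.74*s^4 - 2.13*s^3 - 3.88*s^2 + 7.41*s - 7.04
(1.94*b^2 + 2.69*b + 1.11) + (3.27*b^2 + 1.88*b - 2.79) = 5.21*b^2 + 4.57*b - 1.68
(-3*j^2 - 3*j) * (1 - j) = 3*j^3 - 3*j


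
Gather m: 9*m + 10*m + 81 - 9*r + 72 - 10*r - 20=19*m - 19*r + 133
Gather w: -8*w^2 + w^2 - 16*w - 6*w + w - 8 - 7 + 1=-7*w^2 - 21*w - 14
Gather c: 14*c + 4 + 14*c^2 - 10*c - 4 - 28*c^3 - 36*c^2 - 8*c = -28*c^3 - 22*c^2 - 4*c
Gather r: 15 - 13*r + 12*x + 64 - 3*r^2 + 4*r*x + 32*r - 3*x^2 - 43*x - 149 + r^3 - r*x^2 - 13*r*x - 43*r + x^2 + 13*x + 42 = r^3 - 3*r^2 + r*(-x^2 - 9*x - 24) - 2*x^2 - 18*x - 28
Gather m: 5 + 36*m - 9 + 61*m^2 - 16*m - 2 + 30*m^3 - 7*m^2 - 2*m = 30*m^3 + 54*m^2 + 18*m - 6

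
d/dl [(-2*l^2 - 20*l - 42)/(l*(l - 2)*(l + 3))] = 2*(l^2 + 14*l - 14)/(l^2*(l^2 - 4*l + 4))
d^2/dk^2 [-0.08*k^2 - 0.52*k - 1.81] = -0.160000000000000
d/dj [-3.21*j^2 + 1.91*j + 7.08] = 1.91 - 6.42*j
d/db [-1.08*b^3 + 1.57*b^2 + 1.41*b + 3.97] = -3.24*b^2 + 3.14*b + 1.41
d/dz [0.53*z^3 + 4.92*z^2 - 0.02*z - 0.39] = 1.59*z^2 + 9.84*z - 0.02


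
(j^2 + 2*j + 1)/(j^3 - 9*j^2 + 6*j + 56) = (j^2 + 2*j + 1)/(j^3 - 9*j^2 + 6*j + 56)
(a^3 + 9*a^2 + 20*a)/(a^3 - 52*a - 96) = a*(a^2 + 9*a + 20)/(a^3 - 52*a - 96)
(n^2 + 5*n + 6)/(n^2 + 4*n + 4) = (n + 3)/(n + 2)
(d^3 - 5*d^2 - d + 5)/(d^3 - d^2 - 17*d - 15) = (d - 1)/(d + 3)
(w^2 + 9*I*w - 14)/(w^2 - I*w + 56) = (w + 2*I)/(w - 8*I)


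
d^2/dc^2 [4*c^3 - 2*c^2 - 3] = 24*c - 4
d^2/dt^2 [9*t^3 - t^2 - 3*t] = 54*t - 2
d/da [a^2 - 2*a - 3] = 2*a - 2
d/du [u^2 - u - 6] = 2*u - 1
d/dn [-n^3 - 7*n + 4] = -3*n^2 - 7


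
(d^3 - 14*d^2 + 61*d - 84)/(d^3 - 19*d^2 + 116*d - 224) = (d - 3)/(d - 8)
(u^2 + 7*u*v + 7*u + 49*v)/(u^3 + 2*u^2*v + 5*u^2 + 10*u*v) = (u^2 + 7*u*v + 7*u + 49*v)/(u*(u^2 + 2*u*v + 5*u + 10*v))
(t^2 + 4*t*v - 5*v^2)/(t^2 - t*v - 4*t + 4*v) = (t + 5*v)/(t - 4)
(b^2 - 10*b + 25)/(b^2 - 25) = (b - 5)/(b + 5)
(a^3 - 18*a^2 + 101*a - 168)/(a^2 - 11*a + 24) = a - 7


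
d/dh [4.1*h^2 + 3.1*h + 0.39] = 8.2*h + 3.1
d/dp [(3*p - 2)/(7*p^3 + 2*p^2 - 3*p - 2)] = 2*(-21*p^3 + 18*p^2 + 4*p - 6)/(49*p^6 + 28*p^5 - 38*p^4 - 40*p^3 + p^2 + 12*p + 4)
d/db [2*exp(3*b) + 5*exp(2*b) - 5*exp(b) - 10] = (6*exp(2*b) + 10*exp(b) - 5)*exp(b)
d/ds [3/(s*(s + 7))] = 3*(-2*s - 7)/(s^2*(s^2 + 14*s + 49))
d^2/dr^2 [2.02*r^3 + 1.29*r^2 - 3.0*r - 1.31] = 12.12*r + 2.58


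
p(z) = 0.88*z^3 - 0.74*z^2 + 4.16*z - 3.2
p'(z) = 2.64*z^2 - 1.48*z + 4.16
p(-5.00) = -152.50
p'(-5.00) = 77.56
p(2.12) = 10.68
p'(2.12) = 12.89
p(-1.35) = -12.33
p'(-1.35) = 10.97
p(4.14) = 63.78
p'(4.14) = 43.28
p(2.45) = 15.49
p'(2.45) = 16.38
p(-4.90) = -144.88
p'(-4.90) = 74.80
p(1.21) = 2.31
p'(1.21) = 6.23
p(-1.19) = -10.68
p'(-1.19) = 9.66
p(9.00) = 615.82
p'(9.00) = 204.68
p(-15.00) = -3202.10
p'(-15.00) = 620.36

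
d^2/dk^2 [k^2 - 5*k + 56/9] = 2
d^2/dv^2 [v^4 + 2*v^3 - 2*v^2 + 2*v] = 12*v^2 + 12*v - 4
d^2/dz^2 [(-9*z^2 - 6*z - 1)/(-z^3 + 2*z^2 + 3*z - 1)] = 2*(9*z^6 + 18*z^5 + 51*z^4 - 91*z^3 + 21*z^2 + 51*z + 38)/(z^9 - 6*z^8 + 3*z^7 + 31*z^6 - 21*z^5 - 60*z^4 + 12*z^3 + 21*z^2 - 9*z + 1)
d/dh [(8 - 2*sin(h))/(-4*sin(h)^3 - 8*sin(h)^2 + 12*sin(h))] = (-sin(h)^3 + 5*sin(h)^2 + 8*sin(h) - 6)*cos(h)/((sin(h) - 1)^2*(sin(h) + 3)^2*sin(h)^2)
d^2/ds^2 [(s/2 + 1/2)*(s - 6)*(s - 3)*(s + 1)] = 6*s^2 - 21*s + 1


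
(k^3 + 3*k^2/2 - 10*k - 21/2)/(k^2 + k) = k + 1/2 - 21/(2*k)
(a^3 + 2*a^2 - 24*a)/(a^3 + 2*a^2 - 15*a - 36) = a*(a + 6)/(a^2 + 6*a + 9)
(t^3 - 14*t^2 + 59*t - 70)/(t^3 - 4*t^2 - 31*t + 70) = (t - 5)/(t + 5)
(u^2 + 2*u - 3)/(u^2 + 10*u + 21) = (u - 1)/(u + 7)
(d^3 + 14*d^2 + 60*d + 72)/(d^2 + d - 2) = (d^2 + 12*d + 36)/(d - 1)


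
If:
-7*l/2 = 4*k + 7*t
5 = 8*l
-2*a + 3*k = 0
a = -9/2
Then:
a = -9/2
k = -3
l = 5/8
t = 157/112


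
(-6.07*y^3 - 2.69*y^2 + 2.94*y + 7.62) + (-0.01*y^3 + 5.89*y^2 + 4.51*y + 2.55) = -6.08*y^3 + 3.2*y^2 + 7.45*y + 10.17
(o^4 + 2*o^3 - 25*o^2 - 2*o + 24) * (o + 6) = o^5 + 8*o^4 - 13*o^3 - 152*o^2 + 12*o + 144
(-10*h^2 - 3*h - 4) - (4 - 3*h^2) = -7*h^2 - 3*h - 8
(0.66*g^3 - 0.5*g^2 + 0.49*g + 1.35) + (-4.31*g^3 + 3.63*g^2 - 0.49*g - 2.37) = -3.65*g^3 + 3.13*g^2 - 1.02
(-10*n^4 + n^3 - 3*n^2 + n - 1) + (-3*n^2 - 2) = -10*n^4 + n^3 - 6*n^2 + n - 3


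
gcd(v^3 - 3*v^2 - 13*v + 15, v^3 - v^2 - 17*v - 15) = v^2 - 2*v - 15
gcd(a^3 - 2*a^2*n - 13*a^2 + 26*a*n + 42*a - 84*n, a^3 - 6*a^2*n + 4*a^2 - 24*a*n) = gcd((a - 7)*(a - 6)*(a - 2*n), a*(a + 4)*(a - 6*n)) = 1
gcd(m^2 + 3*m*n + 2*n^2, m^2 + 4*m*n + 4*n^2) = m + 2*n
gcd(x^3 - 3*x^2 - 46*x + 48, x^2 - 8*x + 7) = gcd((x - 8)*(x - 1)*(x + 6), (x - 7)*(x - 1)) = x - 1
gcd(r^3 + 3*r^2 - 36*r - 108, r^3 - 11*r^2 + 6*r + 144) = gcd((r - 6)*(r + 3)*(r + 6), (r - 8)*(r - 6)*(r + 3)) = r^2 - 3*r - 18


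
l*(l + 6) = l^2 + 6*l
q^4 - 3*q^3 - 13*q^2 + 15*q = q*(q - 5)*(q - 1)*(q + 3)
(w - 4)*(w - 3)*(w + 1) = w^3 - 6*w^2 + 5*w + 12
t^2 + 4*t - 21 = (t - 3)*(t + 7)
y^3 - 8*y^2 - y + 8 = (y - 8)*(y - 1)*(y + 1)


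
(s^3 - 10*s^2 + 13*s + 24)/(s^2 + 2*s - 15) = (s^2 - 7*s - 8)/(s + 5)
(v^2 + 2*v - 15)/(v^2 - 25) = (v - 3)/(v - 5)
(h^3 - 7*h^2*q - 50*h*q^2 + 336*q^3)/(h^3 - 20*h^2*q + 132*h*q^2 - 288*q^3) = (-h - 7*q)/(-h + 6*q)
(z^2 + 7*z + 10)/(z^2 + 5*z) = (z + 2)/z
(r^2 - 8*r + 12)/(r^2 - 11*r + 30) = (r - 2)/(r - 5)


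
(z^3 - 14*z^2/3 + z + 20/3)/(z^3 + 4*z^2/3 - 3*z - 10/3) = (z - 4)/(z + 2)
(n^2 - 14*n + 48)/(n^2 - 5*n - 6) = (n - 8)/(n + 1)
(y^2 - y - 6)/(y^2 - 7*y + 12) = (y + 2)/(y - 4)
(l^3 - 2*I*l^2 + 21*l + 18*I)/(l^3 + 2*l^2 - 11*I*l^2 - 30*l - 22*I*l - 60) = (l^2 + 4*I*l - 3)/(l^2 + l*(2 - 5*I) - 10*I)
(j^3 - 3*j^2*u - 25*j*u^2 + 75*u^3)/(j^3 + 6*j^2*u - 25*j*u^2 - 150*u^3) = (j - 3*u)/(j + 6*u)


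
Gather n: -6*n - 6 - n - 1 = -7*n - 7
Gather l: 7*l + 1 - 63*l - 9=-56*l - 8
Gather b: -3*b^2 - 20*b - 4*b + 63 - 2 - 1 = -3*b^2 - 24*b + 60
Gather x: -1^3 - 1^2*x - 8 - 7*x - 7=-8*x - 16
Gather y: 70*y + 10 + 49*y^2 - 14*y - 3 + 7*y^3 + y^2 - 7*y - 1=7*y^3 + 50*y^2 + 49*y + 6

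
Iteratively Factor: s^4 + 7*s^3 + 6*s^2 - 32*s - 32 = (s - 2)*(s^3 + 9*s^2 + 24*s + 16) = (s - 2)*(s + 4)*(s^2 + 5*s + 4) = (s - 2)*(s + 4)^2*(s + 1)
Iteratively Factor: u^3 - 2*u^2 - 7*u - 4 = (u + 1)*(u^2 - 3*u - 4) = (u + 1)^2*(u - 4)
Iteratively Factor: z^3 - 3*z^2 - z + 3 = (z - 1)*(z^2 - 2*z - 3) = (z - 3)*(z - 1)*(z + 1)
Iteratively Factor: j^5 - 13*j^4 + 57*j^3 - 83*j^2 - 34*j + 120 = (j - 3)*(j^4 - 10*j^3 + 27*j^2 - 2*j - 40) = (j - 3)*(j - 2)*(j^3 - 8*j^2 + 11*j + 20) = (j - 5)*(j - 3)*(j - 2)*(j^2 - 3*j - 4) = (j - 5)*(j - 3)*(j - 2)*(j + 1)*(j - 4)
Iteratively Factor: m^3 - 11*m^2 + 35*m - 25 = (m - 1)*(m^2 - 10*m + 25) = (m - 5)*(m - 1)*(m - 5)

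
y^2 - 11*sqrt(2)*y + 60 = (y - 6*sqrt(2))*(y - 5*sqrt(2))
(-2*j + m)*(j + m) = -2*j^2 - j*m + m^2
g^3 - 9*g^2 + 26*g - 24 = (g - 4)*(g - 3)*(g - 2)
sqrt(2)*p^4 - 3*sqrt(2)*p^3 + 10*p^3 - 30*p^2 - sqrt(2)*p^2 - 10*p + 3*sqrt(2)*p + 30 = (p - 3)*(p - 1)*(p + 5*sqrt(2))*(sqrt(2)*p + sqrt(2))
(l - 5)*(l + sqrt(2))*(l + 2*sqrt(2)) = l^3 - 5*l^2 + 3*sqrt(2)*l^2 - 15*sqrt(2)*l + 4*l - 20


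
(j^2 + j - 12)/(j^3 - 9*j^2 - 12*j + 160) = (j - 3)/(j^2 - 13*j + 40)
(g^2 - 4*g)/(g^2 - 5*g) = (g - 4)/(g - 5)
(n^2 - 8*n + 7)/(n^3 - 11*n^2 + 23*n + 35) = (n - 1)/(n^2 - 4*n - 5)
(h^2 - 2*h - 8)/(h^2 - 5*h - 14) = (h - 4)/(h - 7)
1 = 1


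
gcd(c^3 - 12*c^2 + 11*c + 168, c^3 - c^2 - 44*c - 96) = c^2 - 5*c - 24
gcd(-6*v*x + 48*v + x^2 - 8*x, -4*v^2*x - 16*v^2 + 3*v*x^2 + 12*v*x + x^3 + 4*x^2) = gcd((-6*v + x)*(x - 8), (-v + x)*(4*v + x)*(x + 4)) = 1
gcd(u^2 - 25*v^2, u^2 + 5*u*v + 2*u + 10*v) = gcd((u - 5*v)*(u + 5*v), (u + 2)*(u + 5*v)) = u + 5*v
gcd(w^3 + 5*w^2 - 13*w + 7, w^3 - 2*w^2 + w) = w^2 - 2*w + 1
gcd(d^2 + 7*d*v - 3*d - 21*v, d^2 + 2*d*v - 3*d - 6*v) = d - 3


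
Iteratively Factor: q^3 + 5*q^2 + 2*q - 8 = (q + 4)*(q^2 + q - 2) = (q - 1)*(q + 4)*(q + 2)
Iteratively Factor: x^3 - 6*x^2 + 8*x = (x - 4)*(x^2 - 2*x) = (x - 4)*(x - 2)*(x)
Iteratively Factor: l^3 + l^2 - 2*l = (l + 2)*(l^2 - l) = l*(l + 2)*(l - 1)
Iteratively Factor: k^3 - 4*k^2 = (k)*(k^2 - 4*k) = k^2*(k - 4)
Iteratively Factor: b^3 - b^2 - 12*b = (b - 4)*(b^2 + 3*b) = (b - 4)*(b + 3)*(b)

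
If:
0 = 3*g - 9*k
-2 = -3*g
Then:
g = 2/3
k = 2/9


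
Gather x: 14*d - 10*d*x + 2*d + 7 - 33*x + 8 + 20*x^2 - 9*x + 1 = 16*d + 20*x^2 + x*(-10*d - 42) + 16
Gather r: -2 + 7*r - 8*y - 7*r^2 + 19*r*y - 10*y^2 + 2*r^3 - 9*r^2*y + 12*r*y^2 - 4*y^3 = 2*r^3 + r^2*(-9*y - 7) + r*(12*y^2 + 19*y + 7) - 4*y^3 - 10*y^2 - 8*y - 2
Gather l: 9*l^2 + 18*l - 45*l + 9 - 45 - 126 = 9*l^2 - 27*l - 162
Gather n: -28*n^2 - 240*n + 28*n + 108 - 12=-28*n^2 - 212*n + 96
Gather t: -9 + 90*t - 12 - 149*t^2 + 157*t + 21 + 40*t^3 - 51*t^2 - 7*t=40*t^3 - 200*t^2 + 240*t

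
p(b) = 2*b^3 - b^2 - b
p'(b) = 6*b^2 - 2*b - 1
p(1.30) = 1.40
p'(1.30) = 6.54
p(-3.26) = -76.66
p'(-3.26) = 69.29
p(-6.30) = -533.48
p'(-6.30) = 249.74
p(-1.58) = -8.81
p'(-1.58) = 17.14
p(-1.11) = -2.86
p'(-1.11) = 8.61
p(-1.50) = -7.50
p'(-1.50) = 15.50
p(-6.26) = -523.56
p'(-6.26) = 246.65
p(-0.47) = 0.04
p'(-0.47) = 1.27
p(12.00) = 3300.00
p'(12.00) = 839.00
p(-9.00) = -1530.00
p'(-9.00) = 503.00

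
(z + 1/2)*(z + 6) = z^2 + 13*z/2 + 3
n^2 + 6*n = n*(n + 6)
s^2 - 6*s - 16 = (s - 8)*(s + 2)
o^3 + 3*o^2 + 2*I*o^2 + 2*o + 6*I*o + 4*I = (o + 1)*(o + 2)*(o + 2*I)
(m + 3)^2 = m^2 + 6*m + 9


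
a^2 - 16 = (a - 4)*(a + 4)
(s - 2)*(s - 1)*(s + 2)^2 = s^4 + s^3 - 6*s^2 - 4*s + 8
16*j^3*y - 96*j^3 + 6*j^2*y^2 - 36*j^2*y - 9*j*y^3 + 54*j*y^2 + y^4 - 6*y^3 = (-8*j + y)*(-2*j + y)*(j + y)*(y - 6)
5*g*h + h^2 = h*(5*g + h)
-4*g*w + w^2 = w*(-4*g + w)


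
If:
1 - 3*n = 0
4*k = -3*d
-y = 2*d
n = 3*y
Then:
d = -1/18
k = 1/24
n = 1/3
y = 1/9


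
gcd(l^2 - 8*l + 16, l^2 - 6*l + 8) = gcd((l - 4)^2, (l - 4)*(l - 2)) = l - 4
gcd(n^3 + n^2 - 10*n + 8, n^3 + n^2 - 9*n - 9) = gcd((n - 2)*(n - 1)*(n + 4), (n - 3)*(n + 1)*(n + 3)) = 1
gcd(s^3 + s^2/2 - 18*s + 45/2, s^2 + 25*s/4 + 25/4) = s + 5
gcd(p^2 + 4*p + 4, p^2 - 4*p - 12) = p + 2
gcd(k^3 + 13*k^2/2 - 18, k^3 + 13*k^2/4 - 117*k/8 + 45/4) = k^2 + 9*k/2 - 9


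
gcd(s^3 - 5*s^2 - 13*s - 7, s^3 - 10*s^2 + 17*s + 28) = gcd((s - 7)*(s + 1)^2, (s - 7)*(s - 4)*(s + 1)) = s^2 - 6*s - 7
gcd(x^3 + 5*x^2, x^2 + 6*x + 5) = x + 5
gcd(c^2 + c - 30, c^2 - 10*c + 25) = c - 5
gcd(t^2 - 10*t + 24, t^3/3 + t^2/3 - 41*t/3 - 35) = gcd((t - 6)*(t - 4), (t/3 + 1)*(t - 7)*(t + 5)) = 1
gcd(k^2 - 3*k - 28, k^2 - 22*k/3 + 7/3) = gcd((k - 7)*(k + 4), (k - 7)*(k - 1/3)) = k - 7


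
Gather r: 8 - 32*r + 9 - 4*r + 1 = 18 - 36*r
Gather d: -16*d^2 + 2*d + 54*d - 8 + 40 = -16*d^2 + 56*d + 32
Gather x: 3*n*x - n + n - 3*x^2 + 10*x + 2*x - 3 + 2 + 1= -3*x^2 + x*(3*n + 12)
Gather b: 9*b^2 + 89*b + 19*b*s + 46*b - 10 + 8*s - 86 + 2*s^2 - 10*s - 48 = 9*b^2 + b*(19*s + 135) + 2*s^2 - 2*s - 144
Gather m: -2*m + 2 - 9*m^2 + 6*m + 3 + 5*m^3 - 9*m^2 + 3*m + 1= 5*m^3 - 18*m^2 + 7*m + 6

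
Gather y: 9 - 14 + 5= 0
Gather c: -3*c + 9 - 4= 5 - 3*c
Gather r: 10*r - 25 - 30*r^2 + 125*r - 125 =-30*r^2 + 135*r - 150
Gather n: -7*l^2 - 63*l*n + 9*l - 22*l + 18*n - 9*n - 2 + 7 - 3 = -7*l^2 - 13*l + n*(9 - 63*l) + 2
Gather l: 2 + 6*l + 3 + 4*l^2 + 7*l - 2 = 4*l^2 + 13*l + 3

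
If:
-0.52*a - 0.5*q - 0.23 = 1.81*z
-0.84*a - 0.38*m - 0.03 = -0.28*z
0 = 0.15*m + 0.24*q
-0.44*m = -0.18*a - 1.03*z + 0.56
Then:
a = 1.04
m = -3.10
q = 1.94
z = -0.96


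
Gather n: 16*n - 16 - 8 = 16*n - 24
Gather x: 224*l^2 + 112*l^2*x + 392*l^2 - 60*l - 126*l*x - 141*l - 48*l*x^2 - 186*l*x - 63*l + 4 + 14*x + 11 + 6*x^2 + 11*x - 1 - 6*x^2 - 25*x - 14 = 616*l^2 - 48*l*x^2 - 264*l + x*(112*l^2 - 312*l)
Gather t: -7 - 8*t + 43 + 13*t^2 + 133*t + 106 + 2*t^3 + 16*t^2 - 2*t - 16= 2*t^3 + 29*t^2 + 123*t + 126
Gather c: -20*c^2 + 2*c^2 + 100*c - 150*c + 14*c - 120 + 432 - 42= -18*c^2 - 36*c + 270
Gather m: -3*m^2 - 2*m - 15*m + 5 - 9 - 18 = -3*m^2 - 17*m - 22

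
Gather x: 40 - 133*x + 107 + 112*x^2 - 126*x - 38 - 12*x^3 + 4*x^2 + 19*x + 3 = -12*x^3 + 116*x^2 - 240*x + 112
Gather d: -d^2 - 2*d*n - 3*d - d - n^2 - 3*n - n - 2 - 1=-d^2 + d*(-2*n - 4) - n^2 - 4*n - 3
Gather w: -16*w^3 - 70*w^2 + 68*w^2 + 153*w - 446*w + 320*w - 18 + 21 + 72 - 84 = -16*w^3 - 2*w^2 + 27*w - 9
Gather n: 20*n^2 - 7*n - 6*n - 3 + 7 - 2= 20*n^2 - 13*n + 2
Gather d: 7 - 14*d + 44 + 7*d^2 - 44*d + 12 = 7*d^2 - 58*d + 63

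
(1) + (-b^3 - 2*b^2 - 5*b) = -b^3 - 2*b^2 - 5*b + 1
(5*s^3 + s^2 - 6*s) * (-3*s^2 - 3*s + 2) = -15*s^5 - 18*s^4 + 25*s^3 + 20*s^2 - 12*s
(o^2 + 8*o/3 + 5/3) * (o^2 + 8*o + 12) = o^4 + 32*o^3/3 + 35*o^2 + 136*o/3 + 20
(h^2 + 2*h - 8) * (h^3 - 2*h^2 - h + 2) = h^5 - 13*h^3 + 16*h^2 + 12*h - 16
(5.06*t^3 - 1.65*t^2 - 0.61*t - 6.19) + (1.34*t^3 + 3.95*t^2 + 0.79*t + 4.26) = 6.4*t^3 + 2.3*t^2 + 0.18*t - 1.93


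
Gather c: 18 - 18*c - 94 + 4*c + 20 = -14*c - 56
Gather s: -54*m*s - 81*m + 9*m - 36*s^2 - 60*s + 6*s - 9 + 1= -72*m - 36*s^2 + s*(-54*m - 54) - 8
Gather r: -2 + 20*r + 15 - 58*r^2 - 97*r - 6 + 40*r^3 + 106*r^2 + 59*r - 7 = 40*r^3 + 48*r^2 - 18*r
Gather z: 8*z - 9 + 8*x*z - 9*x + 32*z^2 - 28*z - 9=-9*x + 32*z^2 + z*(8*x - 20) - 18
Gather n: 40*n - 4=40*n - 4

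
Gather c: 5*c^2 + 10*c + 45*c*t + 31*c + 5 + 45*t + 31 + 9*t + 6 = 5*c^2 + c*(45*t + 41) + 54*t + 42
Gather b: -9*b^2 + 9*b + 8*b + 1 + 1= -9*b^2 + 17*b + 2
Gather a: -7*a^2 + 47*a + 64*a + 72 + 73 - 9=-7*a^2 + 111*a + 136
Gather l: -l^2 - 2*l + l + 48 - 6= -l^2 - l + 42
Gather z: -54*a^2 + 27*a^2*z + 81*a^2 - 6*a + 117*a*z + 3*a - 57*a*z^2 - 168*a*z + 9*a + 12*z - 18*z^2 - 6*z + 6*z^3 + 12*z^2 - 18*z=27*a^2 + 6*a + 6*z^3 + z^2*(-57*a - 6) + z*(27*a^2 - 51*a - 12)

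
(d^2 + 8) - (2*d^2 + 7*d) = -d^2 - 7*d + 8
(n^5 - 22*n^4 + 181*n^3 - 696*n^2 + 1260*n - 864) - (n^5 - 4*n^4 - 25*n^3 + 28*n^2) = -18*n^4 + 206*n^3 - 724*n^2 + 1260*n - 864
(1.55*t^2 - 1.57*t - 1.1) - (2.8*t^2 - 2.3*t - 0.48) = -1.25*t^2 + 0.73*t - 0.62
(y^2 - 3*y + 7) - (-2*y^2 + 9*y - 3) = 3*y^2 - 12*y + 10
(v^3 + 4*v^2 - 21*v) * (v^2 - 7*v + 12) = v^5 - 3*v^4 - 37*v^3 + 195*v^2 - 252*v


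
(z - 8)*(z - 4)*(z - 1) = z^3 - 13*z^2 + 44*z - 32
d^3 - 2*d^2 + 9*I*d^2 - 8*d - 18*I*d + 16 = (d - 2)*(d + I)*(d + 8*I)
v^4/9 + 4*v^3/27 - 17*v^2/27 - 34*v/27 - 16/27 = (v/3 + 1/3)^2*(v - 8/3)*(v + 2)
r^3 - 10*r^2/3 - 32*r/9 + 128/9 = (r - 8/3)^2*(r + 2)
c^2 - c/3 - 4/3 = (c - 4/3)*(c + 1)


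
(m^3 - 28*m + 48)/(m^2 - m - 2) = (m^2 + 2*m - 24)/(m + 1)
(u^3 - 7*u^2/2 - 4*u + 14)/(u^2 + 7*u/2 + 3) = (2*u^2 - 11*u + 14)/(2*u + 3)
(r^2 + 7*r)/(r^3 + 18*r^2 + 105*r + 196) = r/(r^2 + 11*r + 28)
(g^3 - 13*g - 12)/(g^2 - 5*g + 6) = (g^3 - 13*g - 12)/(g^2 - 5*g + 6)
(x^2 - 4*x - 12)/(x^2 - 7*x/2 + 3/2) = 2*(x^2 - 4*x - 12)/(2*x^2 - 7*x + 3)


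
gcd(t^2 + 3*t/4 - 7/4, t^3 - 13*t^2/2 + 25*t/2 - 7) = t - 1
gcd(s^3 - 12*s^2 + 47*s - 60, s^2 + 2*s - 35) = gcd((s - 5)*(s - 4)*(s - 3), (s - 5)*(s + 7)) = s - 5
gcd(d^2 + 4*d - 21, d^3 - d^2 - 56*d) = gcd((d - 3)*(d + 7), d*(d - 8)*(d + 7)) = d + 7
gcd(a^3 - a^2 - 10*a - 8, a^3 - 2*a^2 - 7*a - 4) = a^2 - 3*a - 4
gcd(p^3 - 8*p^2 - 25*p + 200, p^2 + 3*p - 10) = p + 5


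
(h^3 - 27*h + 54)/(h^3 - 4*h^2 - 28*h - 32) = (-h^3 + 27*h - 54)/(-h^3 + 4*h^2 + 28*h + 32)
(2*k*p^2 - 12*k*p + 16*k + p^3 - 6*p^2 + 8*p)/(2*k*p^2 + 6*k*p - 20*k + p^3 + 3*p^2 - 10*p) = (p - 4)/(p + 5)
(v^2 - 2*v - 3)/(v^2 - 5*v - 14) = (-v^2 + 2*v + 3)/(-v^2 + 5*v + 14)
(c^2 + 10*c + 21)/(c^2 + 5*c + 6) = (c + 7)/(c + 2)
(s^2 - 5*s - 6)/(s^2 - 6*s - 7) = (s - 6)/(s - 7)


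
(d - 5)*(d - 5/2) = d^2 - 15*d/2 + 25/2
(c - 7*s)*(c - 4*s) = c^2 - 11*c*s + 28*s^2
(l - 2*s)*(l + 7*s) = l^2 + 5*l*s - 14*s^2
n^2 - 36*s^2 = (n - 6*s)*(n + 6*s)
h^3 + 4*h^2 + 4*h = h*(h + 2)^2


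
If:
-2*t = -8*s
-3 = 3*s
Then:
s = -1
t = -4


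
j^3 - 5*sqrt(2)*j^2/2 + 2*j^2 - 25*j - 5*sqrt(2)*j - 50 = (j + 2)*(j - 5*sqrt(2))*(j + 5*sqrt(2)/2)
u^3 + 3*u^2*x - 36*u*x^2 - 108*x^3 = (u - 6*x)*(u + 3*x)*(u + 6*x)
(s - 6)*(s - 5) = s^2 - 11*s + 30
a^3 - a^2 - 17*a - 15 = (a - 5)*(a + 1)*(a + 3)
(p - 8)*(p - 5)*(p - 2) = p^3 - 15*p^2 + 66*p - 80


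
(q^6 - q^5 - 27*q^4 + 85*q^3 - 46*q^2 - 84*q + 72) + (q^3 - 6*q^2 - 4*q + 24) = q^6 - q^5 - 27*q^4 + 86*q^3 - 52*q^2 - 88*q + 96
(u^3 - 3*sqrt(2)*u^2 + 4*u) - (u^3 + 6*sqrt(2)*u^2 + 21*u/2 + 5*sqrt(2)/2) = -9*sqrt(2)*u^2 - 13*u/2 - 5*sqrt(2)/2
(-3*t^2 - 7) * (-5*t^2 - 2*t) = 15*t^4 + 6*t^3 + 35*t^2 + 14*t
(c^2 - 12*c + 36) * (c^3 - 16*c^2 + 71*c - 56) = c^5 - 28*c^4 + 299*c^3 - 1484*c^2 + 3228*c - 2016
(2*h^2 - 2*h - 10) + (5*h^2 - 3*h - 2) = 7*h^2 - 5*h - 12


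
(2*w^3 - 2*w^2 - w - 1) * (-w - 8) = -2*w^4 - 14*w^3 + 17*w^2 + 9*w + 8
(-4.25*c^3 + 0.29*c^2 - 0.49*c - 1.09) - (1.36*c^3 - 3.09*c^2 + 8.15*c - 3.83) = -5.61*c^3 + 3.38*c^2 - 8.64*c + 2.74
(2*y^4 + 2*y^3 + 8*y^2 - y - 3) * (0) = 0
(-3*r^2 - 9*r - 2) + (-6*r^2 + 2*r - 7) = -9*r^2 - 7*r - 9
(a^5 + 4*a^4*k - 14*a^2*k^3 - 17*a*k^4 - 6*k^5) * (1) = a^5 + 4*a^4*k - 14*a^2*k^3 - 17*a*k^4 - 6*k^5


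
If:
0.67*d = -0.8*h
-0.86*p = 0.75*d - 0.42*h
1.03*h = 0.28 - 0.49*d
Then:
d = -0.75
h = 0.63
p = 0.96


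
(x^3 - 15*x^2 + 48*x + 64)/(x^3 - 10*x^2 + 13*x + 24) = (x - 8)/(x - 3)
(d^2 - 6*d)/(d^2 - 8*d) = (d - 6)/(d - 8)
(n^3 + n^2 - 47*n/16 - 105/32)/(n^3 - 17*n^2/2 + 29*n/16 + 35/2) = (n + 3/2)/(n - 8)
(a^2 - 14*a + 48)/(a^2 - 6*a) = (a - 8)/a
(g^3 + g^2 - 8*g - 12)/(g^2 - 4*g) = (g^3 + g^2 - 8*g - 12)/(g*(g - 4))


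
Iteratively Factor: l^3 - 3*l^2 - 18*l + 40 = (l - 5)*(l^2 + 2*l - 8) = (l - 5)*(l + 4)*(l - 2)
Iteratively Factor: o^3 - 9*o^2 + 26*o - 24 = (o - 4)*(o^2 - 5*o + 6) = (o - 4)*(o - 2)*(o - 3)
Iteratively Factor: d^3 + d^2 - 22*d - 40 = (d - 5)*(d^2 + 6*d + 8) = (d - 5)*(d + 2)*(d + 4)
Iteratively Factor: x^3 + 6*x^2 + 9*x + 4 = (x + 1)*(x^2 + 5*x + 4) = (x + 1)^2*(x + 4)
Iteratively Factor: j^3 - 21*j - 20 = (j + 1)*(j^2 - j - 20) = (j + 1)*(j + 4)*(j - 5)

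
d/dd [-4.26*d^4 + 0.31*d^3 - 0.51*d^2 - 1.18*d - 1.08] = -17.04*d^3 + 0.93*d^2 - 1.02*d - 1.18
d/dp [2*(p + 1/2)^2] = 4*p + 2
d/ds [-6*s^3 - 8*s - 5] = -18*s^2 - 8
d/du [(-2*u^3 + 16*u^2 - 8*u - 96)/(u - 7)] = 2*(-2*u^3 + 29*u^2 - 112*u + 76)/(u^2 - 14*u + 49)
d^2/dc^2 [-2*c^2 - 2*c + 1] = -4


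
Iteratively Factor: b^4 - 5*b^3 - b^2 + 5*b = (b + 1)*(b^3 - 6*b^2 + 5*b) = (b - 5)*(b + 1)*(b^2 - b) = (b - 5)*(b - 1)*(b + 1)*(b)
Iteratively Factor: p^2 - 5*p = (p)*(p - 5)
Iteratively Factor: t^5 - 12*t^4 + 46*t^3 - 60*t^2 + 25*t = (t - 1)*(t^4 - 11*t^3 + 35*t^2 - 25*t) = t*(t - 1)*(t^3 - 11*t^2 + 35*t - 25) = t*(t - 5)*(t - 1)*(t^2 - 6*t + 5) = t*(t - 5)*(t - 1)^2*(t - 5)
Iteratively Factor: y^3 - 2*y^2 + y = (y - 1)*(y^2 - y) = (y - 1)^2*(y)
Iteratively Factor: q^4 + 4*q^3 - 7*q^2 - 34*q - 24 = (q + 1)*(q^3 + 3*q^2 - 10*q - 24) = (q - 3)*(q + 1)*(q^2 + 6*q + 8) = (q - 3)*(q + 1)*(q + 4)*(q + 2)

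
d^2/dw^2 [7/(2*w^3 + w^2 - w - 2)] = 14*(-(6*w + 1)*(2*w^3 + w^2 - w - 2) + (6*w^2 + 2*w - 1)^2)/(2*w^3 + w^2 - w - 2)^3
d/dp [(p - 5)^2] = 2*p - 10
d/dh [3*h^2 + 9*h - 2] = 6*h + 9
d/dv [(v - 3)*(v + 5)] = 2*v + 2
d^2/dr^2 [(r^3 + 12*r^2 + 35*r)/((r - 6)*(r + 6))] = 2*(71*r^3 + 1296*r^2 + 7668*r + 15552)/(r^6 - 108*r^4 + 3888*r^2 - 46656)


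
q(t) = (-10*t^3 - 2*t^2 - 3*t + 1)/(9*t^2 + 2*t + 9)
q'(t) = (-18*t - 2)*(-10*t^3 - 2*t^2 - 3*t + 1)/(9*t^2 + 2*t + 9)^2 + (-30*t^2 - 4*t - 3)/(9*t^2 + 2*t + 9) = (-90*t^4 - 40*t^3 - 247*t^2 - 54*t - 29)/(81*t^4 + 36*t^3 + 166*t^2 + 36*t + 81)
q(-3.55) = 3.76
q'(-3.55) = -1.16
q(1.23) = -0.97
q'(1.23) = -1.19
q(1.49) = -1.28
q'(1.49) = -1.21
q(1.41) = -1.19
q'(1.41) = -1.21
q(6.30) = -6.86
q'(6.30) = -1.13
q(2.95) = -3.02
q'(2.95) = -1.17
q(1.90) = -1.78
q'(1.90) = -1.20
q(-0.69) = 0.45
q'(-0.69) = -0.82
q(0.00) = 0.11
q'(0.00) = -0.36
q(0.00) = 0.11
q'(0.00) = -0.36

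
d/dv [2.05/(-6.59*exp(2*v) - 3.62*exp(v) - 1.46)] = (27.019*exp(v) + 7.421)*exp(v)/(6.59*exp(2*v) + 3.62*exp(v) + 1.46)^2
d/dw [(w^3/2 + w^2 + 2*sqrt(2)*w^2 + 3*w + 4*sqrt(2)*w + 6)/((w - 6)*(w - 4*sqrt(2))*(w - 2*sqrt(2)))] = (-5*sqrt(2)*w^4 - 4*w^4 + 10*w^3 + 28*sqrt(2)*w^3 + 64*w^2 + 110*sqrt(2)*w^2 - 312*sqrt(2)*w - 120*w - 600*sqrt(2) - 384)/(w^6 - 12*sqrt(2)*w^5 - 12*w^5 + 140*w^4 + 144*sqrt(2)*w^4 - 1248*w^3 - 624*sqrt(2)*w^3 + 2304*sqrt(2)*w^2 + 4000*w^2 - 6912*sqrt(2)*w - 3072*w + 9216)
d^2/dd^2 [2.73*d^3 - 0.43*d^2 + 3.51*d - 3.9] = 16.38*d - 0.86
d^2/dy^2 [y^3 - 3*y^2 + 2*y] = 6*y - 6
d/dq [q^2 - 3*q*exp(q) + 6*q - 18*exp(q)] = -3*q*exp(q) + 2*q - 21*exp(q) + 6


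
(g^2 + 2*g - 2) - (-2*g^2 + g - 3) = 3*g^2 + g + 1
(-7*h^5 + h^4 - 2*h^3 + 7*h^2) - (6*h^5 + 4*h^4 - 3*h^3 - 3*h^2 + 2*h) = -13*h^5 - 3*h^4 + h^3 + 10*h^2 - 2*h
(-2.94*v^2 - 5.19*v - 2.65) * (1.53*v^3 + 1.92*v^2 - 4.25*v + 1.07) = -4.4982*v^5 - 13.5855*v^4 - 1.5243*v^3 + 13.8237*v^2 + 5.7092*v - 2.8355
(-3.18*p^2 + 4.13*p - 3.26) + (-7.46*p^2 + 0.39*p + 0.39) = -10.64*p^2 + 4.52*p - 2.87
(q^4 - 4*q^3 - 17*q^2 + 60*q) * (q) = q^5 - 4*q^4 - 17*q^3 + 60*q^2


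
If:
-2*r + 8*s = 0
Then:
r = 4*s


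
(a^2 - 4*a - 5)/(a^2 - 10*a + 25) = (a + 1)/(a - 5)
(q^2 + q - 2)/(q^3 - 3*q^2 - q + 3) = (q + 2)/(q^2 - 2*q - 3)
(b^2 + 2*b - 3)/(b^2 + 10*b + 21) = (b - 1)/(b + 7)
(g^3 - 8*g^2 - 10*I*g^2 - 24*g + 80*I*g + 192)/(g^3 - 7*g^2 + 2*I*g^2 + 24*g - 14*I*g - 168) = (g^2 + g*(-8 - 6*I) + 48*I)/(g^2 + g*(-7 + 6*I) - 42*I)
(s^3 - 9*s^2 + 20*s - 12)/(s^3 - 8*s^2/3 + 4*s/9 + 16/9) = 9*(s^2 - 7*s + 6)/(9*s^2 - 6*s - 8)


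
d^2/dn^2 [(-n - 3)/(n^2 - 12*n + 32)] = 2*(-4*(n - 6)^2*(n + 3) + 3*(n - 3)*(n^2 - 12*n + 32))/(n^2 - 12*n + 32)^3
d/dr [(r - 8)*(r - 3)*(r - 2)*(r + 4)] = 4*r^3 - 27*r^2 - 12*r + 136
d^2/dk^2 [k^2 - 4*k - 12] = 2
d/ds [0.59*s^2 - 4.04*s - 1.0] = 1.18*s - 4.04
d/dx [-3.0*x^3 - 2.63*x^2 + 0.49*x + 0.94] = -9.0*x^2 - 5.26*x + 0.49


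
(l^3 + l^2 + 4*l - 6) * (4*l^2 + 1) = 4*l^5 + 4*l^4 + 17*l^3 - 23*l^2 + 4*l - 6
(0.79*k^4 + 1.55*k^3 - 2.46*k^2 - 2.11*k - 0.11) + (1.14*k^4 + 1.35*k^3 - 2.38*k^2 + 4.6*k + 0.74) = 1.93*k^4 + 2.9*k^3 - 4.84*k^2 + 2.49*k + 0.63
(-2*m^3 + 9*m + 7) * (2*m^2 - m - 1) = -4*m^5 + 2*m^4 + 20*m^3 + 5*m^2 - 16*m - 7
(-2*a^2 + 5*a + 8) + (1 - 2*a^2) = -4*a^2 + 5*a + 9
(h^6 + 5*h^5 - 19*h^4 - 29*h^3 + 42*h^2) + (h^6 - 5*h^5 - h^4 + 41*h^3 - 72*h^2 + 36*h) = 2*h^6 - 20*h^4 + 12*h^3 - 30*h^2 + 36*h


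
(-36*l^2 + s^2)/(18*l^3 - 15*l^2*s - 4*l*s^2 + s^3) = (6*l + s)/(-3*l^2 + 2*l*s + s^2)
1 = 1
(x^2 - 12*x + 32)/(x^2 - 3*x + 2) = (x^2 - 12*x + 32)/(x^2 - 3*x + 2)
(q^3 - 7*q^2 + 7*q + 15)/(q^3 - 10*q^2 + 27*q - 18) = (q^2 - 4*q - 5)/(q^2 - 7*q + 6)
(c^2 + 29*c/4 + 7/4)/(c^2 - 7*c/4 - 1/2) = (c + 7)/(c - 2)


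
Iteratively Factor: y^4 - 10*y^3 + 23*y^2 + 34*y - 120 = (y - 5)*(y^3 - 5*y^2 - 2*y + 24) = (y - 5)*(y - 3)*(y^2 - 2*y - 8) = (y - 5)*(y - 4)*(y - 3)*(y + 2)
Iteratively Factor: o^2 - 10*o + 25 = (o - 5)*(o - 5)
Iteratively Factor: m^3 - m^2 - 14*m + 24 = (m + 4)*(m^2 - 5*m + 6) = (m - 3)*(m + 4)*(m - 2)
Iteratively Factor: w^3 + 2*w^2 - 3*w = (w)*(w^2 + 2*w - 3) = w*(w + 3)*(w - 1)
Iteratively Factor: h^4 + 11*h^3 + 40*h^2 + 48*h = (h + 4)*(h^3 + 7*h^2 + 12*h) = (h + 4)^2*(h^2 + 3*h) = h*(h + 4)^2*(h + 3)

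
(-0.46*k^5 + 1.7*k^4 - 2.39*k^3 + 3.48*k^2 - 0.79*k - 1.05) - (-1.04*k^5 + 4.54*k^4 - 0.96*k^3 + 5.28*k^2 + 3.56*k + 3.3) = 0.58*k^5 - 2.84*k^4 - 1.43*k^3 - 1.8*k^2 - 4.35*k - 4.35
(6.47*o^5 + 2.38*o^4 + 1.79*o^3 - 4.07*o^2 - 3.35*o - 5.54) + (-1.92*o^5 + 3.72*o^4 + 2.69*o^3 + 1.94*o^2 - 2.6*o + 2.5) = 4.55*o^5 + 6.1*o^4 + 4.48*o^3 - 2.13*o^2 - 5.95*o - 3.04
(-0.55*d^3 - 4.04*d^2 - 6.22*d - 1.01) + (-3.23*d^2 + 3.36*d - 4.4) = -0.55*d^3 - 7.27*d^2 - 2.86*d - 5.41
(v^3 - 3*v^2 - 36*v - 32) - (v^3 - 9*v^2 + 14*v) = 6*v^2 - 50*v - 32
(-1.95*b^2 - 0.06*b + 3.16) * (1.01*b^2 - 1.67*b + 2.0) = -1.9695*b^4 + 3.1959*b^3 - 0.6082*b^2 - 5.3972*b + 6.32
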